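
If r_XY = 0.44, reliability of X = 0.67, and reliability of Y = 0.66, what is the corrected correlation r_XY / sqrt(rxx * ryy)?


r_corrected = rxy / sqrt(rxx * ryy)
= 0.44 / sqrt(0.67 * 0.66)
= 0.44 / sqrt(0.4422)
= 0.44 / 0.664981
r_corrected = 0.6617

0.6617


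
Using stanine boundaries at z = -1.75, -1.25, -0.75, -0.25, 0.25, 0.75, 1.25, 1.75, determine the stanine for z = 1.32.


Stanine boundaries: [-1.75, -1.25, -0.75, -0.25, 0.25, 0.75, 1.25, 1.75]
z = 1.32
Check each boundary:
  z >= -1.75 -> could be stanine 2
  z >= -1.25 -> could be stanine 3
  z >= -0.75 -> could be stanine 4
  z >= -0.25 -> could be stanine 5
  z >= 0.25 -> could be stanine 6
  z >= 0.75 -> could be stanine 7
  z >= 1.25 -> could be stanine 8
  z < 1.75
Highest qualifying boundary gives stanine = 8

8


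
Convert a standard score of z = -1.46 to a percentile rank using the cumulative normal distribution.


CDF(z) = 0.5 * (1 + erf(z/sqrt(2)))
erf(-1.0324) = -0.8557
CDF = 0.0721
Percentile rank = 0.0721 * 100 = 7.21

7.21


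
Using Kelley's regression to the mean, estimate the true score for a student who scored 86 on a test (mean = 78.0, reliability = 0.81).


T_est = rxx * X + (1 - rxx) * mean
T_est = 0.81 * 86 + 0.19 * 78.0
T_est = 69.66 + 14.82
T_est = 84.48

84.48


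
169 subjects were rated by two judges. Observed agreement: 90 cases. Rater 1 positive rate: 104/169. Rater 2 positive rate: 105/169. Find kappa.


P_o = 90/169 = 0.532544
P_e = (104*105 + 65*64) / 28561 = 0.527993
kappa = (P_o - P_e) / (1 - P_e)
kappa = (0.532544 - 0.527993) / (1 - 0.527993)
kappa = 0.0096

0.0096


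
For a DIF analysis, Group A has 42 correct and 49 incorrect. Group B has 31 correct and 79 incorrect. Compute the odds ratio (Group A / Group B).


Odds_A = 42/49 = 0.8571
Odds_B = 31/79 = 0.3924
OR = Odds_A / Odds_B = 0.8571 / 0.3924
Exactly, OR = (42 * 79) / (49 * 31) = 3318 / 1519
OR = 2.1843

2.1843


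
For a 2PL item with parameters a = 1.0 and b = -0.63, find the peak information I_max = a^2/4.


For 2PL, max info at theta = b = -0.63
I_max = a^2 / 4 = 1.0^2 / 4
= 1.0 / 4
I_max = 0.25

0.25


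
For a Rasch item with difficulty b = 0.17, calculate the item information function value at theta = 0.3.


P = 1/(1+exp(-(0.3-0.17))) = 0.5325
I = P*(1-P) = 0.5325 * 0.4675
I = 0.2489

0.2489


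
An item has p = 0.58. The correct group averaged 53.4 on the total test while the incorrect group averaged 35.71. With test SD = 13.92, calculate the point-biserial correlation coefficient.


q = 1 - p = 0.42
rpb = ((M1 - M0) / SD) * sqrt(p * q)
rpb = ((53.4 - 35.71) / 13.92) * sqrt(0.58 * 0.42)
rpb = 0.6272

0.6272


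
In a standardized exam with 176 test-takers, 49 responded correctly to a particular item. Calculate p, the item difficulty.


Item difficulty p = number correct / total examinees
p = 49 / 176
p = 0.2784

0.2784


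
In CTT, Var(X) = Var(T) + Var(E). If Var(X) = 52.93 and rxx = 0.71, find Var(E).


var_true = rxx * var_obs = 0.71 * 52.93 = 37.5803
var_error = var_obs - var_true
var_error = 52.93 - 37.5803
var_error = 15.3497

15.3497


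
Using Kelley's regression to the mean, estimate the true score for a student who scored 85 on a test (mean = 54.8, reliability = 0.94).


T_est = rxx * X + (1 - rxx) * mean
T_est = 0.94 * 85 + 0.06 * 54.8
T_est = 79.9 + 3.288
T_est = 83.188

83.188


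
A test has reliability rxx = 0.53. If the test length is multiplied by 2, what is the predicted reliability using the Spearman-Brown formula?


r_new = (n * rxx) / (1 + (n-1) * rxx)
r_new = (2 * 0.53) / (1 + 1 * 0.53)
r_new = 1.06 / 1.53
r_new = 0.6928

0.6928


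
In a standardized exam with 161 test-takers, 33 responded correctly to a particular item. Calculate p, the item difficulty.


Item difficulty p = number correct / total examinees
p = 33 / 161
p = 0.205

0.205


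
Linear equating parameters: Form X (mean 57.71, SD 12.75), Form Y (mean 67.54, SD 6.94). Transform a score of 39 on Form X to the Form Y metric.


slope = SD_Y / SD_X = 6.94 / 12.75 ~ 0.5443
intercept = mean_Y - slope * mean_X = 67.54 - (6.94 / 12.75) * 57.71 ~ 36.1277
Y = slope * X + intercept. To avoid rounding drift from the rounded slope/intercept, evaluate the equivalent form Y = mean_Y + SD_Y * (X - mean_X) / SD_X at full precision:
Y = 67.54 + 6.94 * (39 - 57.71) / 12.75
Y = 67.54 - 6.94 * 18.71 / 12.75
Y = 67.54 - 129.8474 / 12.75
Y = 67.54 - 10.1841
Y = 57.3559

57.3559


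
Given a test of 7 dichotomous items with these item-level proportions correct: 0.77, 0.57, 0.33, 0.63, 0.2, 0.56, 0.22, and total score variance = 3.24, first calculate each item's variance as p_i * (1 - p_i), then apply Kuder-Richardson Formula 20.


For each item, compute p_i * q_i:
  Item 1: 0.77 * 0.23 = 0.1771
  Item 2: 0.57 * 0.43 = 0.2451
  Item 3: 0.33 * 0.67 = 0.2211
  Item 4: 0.63 * 0.37 = 0.2331
  Item 5: 0.2 * 0.8 = 0.16
  Item 6: 0.56 * 0.44 = 0.2464
  Item 7: 0.22 * 0.78 = 0.1716
Sum(p_i * q_i) = 0.1771 + 0.2451 + 0.2211 + 0.2331 + 0.16 + 0.2464 + 0.1716 = 1.4544
KR-20 = (k/(k-1)) * (1 - Sum(p_i*q_i) / Var_total)
= (7/6) * (1 - 1.4544/3.24)
= 1.1667 * 0.5511
KR-20 = 0.643

0.643


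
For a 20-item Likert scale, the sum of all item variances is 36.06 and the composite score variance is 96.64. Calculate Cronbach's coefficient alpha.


alpha = (k/(k-1)) * (1 - sum(si^2)/s_total^2)
= (20/19) * (1 - 36.06/96.64)
alpha = 0.6599

0.6599


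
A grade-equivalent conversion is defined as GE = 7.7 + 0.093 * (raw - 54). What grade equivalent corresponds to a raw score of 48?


raw - median = 48 - 54 = -6
slope * diff = 0.093 * -6 = -0.558
GE = 7.7 + -0.558
GE = 7.142

7.142


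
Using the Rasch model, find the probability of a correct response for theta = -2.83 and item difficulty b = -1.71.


theta - b = -2.83 - -1.71 = -1.12
exp(-(theta - b)) = exp(1.12) = 3.0649
P = 1 / (1 + 3.0649)
P = 0.246

0.246


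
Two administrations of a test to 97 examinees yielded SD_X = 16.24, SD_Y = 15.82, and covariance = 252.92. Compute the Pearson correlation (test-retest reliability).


r = cov(X,Y) / (SD_X * SD_Y)
r = 252.92 / (16.24 * 15.82)
r = 252.92 / 256.9168
r = 0.9844

0.9844


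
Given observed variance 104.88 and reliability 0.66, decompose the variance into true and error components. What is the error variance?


var_true = rxx * var_obs = 0.66 * 104.88 = 69.2208
var_error = var_obs - var_true
var_error = 104.88 - 69.2208
var_error = 35.6592

35.6592


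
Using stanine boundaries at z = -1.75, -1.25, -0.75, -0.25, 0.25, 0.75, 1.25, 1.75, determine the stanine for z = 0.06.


Stanine boundaries: [-1.75, -1.25, -0.75, -0.25, 0.25, 0.75, 1.25, 1.75]
z = 0.06
Check each boundary:
  z >= -1.75 -> could be stanine 2
  z >= -1.25 -> could be stanine 3
  z >= -0.75 -> could be stanine 4
  z >= -0.25 -> could be stanine 5
  z < 0.25
  z < 0.75
  z < 1.25
  z < 1.75
Highest qualifying boundary gives stanine = 5

5


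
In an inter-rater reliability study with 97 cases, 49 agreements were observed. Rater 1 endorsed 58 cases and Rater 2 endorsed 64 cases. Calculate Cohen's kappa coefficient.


P_o = 49/97 = 0.505155
P_e = (58*64 + 39*33) / 9409 = 0.5313
kappa = (P_o - P_e) / (1 - P_e)
kappa = (0.505155 - 0.5313) / (1 - 0.5313)
kappa = -0.0558

-0.0558


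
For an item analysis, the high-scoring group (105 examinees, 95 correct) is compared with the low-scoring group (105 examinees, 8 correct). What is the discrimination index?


p_upper = 95/105 = 0.9048
p_lower = 8/105 = 0.0762
D = 0.9048 - 0.0762 = 0.8286

0.8286


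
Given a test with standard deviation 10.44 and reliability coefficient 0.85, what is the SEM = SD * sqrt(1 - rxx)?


SEM = SD * sqrt(1 - rxx)
SEM = 10.44 * sqrt(1 - 0.85)
SEM = 10.44 * sqrt(0.15) = 10.44 * 0.387298
SEM = 4.0434

4.0434


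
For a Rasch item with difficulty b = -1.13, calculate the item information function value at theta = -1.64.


P = 1/(1+exp(-(-1.64--1.13))) = 0.3752
I = P*(1-P) = 0.3752 * 0.6248
I = 0.2344

0.2344


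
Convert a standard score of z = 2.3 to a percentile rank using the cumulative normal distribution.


CDF(z) = 0.5 * (1 + erf(z/sqrt(2)))
erf(1.6263) = 0.9786
CDF = 0.9893
Percentile rank = 0.9893 * 100 = 98.93

98.93


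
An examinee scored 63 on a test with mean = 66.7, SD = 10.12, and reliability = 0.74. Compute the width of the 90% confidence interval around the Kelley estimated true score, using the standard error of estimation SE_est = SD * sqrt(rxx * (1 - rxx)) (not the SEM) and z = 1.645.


True score estimate = 0.74*63 + 0.26*66.7 = 63.962
SE_est = SD * sqrt(rxx * (1 - rxx)) = 10.12 * sqrt(0.74 * 0.26) = 10.12 * sqrt(0.1924) = 4.438979
CI = T_est +/- z * SE_est, so width = 2 * z * SE_est = 2 * 1.645 * 4.438979
Width = 14.6042

14.6042


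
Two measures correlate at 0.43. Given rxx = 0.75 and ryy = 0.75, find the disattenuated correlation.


r_corrected = rxy / sqrt(rxx * ryy)
= 0.43 / sqrt(0.75 * 0.75)
= 0.43 / sqrt(0.5625)
= 0.43 / 0.75
r_corrected = 0.5733

0.5733


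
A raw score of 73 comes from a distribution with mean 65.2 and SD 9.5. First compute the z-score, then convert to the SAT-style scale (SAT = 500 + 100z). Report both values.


z = (X - mean) / SD = (73 - 65.2) / 9.5
z = 7.8 / 9.5
z = 0.8211
SAT-scale = SAT = 500 + 100z
Carry z at full precision (z = 7.8 / 9.5) into the conversion:
SAT-scale = 500 + 100 * (7.8 / 9.5) = 500 + 780 / 9.5
SAT-scale = 500 + 82.1053
SAT-scale = 582.1053

582.1053


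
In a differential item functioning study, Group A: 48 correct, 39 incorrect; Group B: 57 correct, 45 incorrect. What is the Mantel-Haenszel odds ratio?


Odds_A = 48/39 = 1.2308
Odds_B = 57/45 = 1.2667
OR = Odds_A / Odds_B = 1.2308 / 1.2667
Exactly, OR = (48 * 45) / (39 * 57) = 2160 / 2223
OR = 0.9717

0.9717


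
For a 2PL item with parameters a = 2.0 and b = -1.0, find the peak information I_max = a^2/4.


For 2PL, max info at theta = b = -1.0
I_max = a^2 / 4 = 2.0^2 / 4
= 4.0 / 4
I_max = 1.0

1.0


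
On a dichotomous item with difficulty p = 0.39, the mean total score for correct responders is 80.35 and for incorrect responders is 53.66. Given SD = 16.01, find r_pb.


q = 1 - p = 0.61
rpb = ((M1 - M0) / SD) * sqrt(p * q)
rpb = ((80.35 - 53.66) / 16.01) * sqrt(0.39 * 0.61)
rpb = 0.8131

0.8131


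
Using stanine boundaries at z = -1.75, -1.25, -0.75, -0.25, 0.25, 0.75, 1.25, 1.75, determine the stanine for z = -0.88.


Stanine boundaries: [-1.75, -1.25, -0.75, -0.25, 0.25, 0.75, 1.25, 1.75]
z = -0.88
Check each boundary:
  z >= -1.75 -> could be stanine 2
  z >= -1.25 -> could be stanine 3
  z < -0.75
  z < -0.25
  z < 0.25
  z < 0.75
  z < 1.25
  z < 1.75
Highest qualifying boundary gives stanine = 3

3


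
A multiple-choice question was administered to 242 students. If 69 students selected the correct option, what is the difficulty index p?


Item difficulty p = number correct / total examinees
p = 69 / 242
p = 0.2851

0.2851


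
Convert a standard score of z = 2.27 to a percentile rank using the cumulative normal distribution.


CDF(z) = 0.5 * (1 + erf(z/sqrt(2)))
erf(1.6051) = 0.9768
CDF = 0.9884
Percentile rank = 0.9884 * 100 = 98.84

98.84


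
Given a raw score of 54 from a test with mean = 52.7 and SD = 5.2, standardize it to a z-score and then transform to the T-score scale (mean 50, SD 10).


z = (X - mean) / SD = (54 - 52.7) / 5.2
z = 1.3 / 5.2
z = 0.25
T-score = T = 50 + 10z
Carry z at full precision (z = 1.3 / 5.2) into the conversion:
T-score = 50 + 10 * (1.3 / 5.2) = 50 + 13 / 5.2
T-score = 50 + 2.5
T-score = 52.5

52.5


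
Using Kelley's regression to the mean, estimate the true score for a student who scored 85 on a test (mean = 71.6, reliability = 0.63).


T_est = rxx * X + (1 - rxx) * mean
T_est = 0.63 * 85 + 0.37 * 71.6
T_est = 53.55 + 26.492
T_est = 80.042

80.042


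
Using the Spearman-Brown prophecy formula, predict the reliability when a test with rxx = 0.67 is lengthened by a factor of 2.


r_new = (n * rxx) / (1 + (n-1) * rxx)
r_new = (2 * 0.67) / (1 + 1 * 0.67)
r_new = 1.34 / 1.67
r_new = 0.8024

0.8024


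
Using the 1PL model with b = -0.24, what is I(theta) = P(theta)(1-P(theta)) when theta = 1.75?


P = 1/(1+exp(-(1.75--0.24))) = 0.8797
I = P*(1-P) = 0.8797 * 0.1203
I = 0.1058

0.1058


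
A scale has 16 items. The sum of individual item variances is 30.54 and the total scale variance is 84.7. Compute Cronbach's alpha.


alpha = (k/(k-1)) * (1 - sum(si^2)/s_total^2)
= (16/15) * (1 - 30.54/84.7)
alpha = 0.6821

0.6821


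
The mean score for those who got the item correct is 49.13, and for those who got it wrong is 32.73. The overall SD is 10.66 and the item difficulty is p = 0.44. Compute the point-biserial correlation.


q = 1 - p = 0.56
rpb = ((M1 - M0) / SD) * sqrt(p * q)
rpb = ((49.13 - 32.73) / 10.66) * sqrt(0.44 * 0.56)
rpb = 0.7637

0.7637


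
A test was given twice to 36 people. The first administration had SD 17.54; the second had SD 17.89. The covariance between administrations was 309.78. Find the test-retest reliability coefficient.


r = cov(X,Y) / (SD_X * SD_Y)
r = 309.78 / (17.54 * 17.89)
r = 309.78 / 313.7906
r = 0.9872

0.9872


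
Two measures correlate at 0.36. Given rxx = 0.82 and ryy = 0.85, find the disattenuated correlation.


r_corrected = rxy / sqrt(rxx * ryy)
= 0.36 / sqrt(0.82 * 0.85)
= 0.36 / sqrt(0.697)
= 0.36 / 0.834865
r_corrected = 0.4312

0.4312


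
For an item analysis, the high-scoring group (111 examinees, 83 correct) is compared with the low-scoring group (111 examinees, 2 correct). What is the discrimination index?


p_upper = 83/111 = 0.7477
p_lower = 2/111 = 0.018
D = 0.7477 - 0.018 = 0.7297

0.7297


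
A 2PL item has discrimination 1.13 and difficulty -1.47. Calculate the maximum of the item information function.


For 2PL, max info at theta = b = -1.47
I_max = a^2 / 4 = 1.13^2 / 4
= 1.2769 / 4
I_max = 0.3192

0.3192


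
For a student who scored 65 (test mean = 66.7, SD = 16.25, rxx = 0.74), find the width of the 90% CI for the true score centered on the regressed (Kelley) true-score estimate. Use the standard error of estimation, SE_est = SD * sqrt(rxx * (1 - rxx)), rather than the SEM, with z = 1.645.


True score estimate = 0.74*65 + 0.26*66.7 = 65.442
SE_est = SD * sqrt(rxx * (1 - rxx)) = 16.25 * sqrt(0.74 * 0.26) = 16.25 * sqrt(0.1924) = 7.127806
CI = T_est +/- z * SE_est, so width = 2 * z * SE_est = 2 * 1.645 * 7.127806
Width = 23.4505

23.4505


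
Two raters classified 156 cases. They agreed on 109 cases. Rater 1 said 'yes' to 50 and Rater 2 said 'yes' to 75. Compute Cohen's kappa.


P_o = 109/156 = 0.698718
P_e = (50*75 + 106*81) / 24336 = 0.506903
kappa = (P_o - P_e) / (1 - P_e)
kappa = (0.698718 - 0.506903) / (1 - 0.506903)
kappa = 0.389

0.389


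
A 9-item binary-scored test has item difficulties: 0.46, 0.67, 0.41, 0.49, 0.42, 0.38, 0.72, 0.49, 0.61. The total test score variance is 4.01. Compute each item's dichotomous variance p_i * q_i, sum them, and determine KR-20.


For each item, compute p_i * q_i:
  Item 1: 0.46 * 0.54 = 0.2484
  Item 2: 0.67 * 0.33 = 0.2211
  Item 3: 0.41 * 0.59 = 0.2419
  Item 4: 0.49 * 0.51 = 0.2499
  Item 5: 0.42 * 0.58 = 0.2436
  Item 6: 0.38 * 0.62 = 0.2356
  Item 7: 0.72 * 0.28 = 0.2016
  Item 8: 0.49 * 0.51 = 0.2499
  Item 9: 0.61 * 0.39 = 0.2379
Sum(p_i * q_i) = 0.2484 + 0.2211 + 0.2419 + 0.2499 + 0.2436 + 0.2356 + 0.2016 + 0.2499 + 0.2379 = 2.1299
KR-20 = (k/(k-1)) * (1 - Sum(p_i*q_i) / Var_total)
= (9/8) * (1 - 2.1299/4.01)
= 1.125 * 0.4689
KR-20 = 0.5275

0.5275


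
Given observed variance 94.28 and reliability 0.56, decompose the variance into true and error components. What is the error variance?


var_true = rxx * var_obs = 0.56 * 94.28 = 52.7968
var_error = var_obs - var_true
var_error = 94.28 - 52.7968
var_error = 41.4832

41.4832


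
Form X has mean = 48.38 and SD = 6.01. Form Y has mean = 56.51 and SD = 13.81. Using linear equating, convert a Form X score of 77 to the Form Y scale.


slope = SD_Y / SD_X = 13.81 / 6.01 ~ 2.2978
intercept = mean_Y - slope * mean_X = 56.51 - (13.81 / 6.01) * 48.38 ~ -54.6594
Y = slope * X + intercept. To avoid rounding drift from the rounded slope/intercept, evaluate the equivalent form Y = mean_Y + SD_Y * (X - mean_X) / SD_X at full precision:
Y = 56.51 + 13.81 * (77 - 48.38) / 6.01
Y = 56.51 + 13.81 * 28.62 / 6.01
Y = 56.51 + 395.2422 / 6.01
Y = 56.51 + 65.7641
Y = 122.2741

122.2741


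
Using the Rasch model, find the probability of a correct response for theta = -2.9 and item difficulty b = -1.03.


theta - b = -2.9 - -1.03 = -1.87
exp(-(theta - b)) = exp(1.87) = 6.4883
P = 1 / (1 + 6.4883)
P = 0.1335

0.1335


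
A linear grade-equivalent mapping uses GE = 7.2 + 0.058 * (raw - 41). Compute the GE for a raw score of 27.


raw - median = 27 - 41 = -14
slope * diff = 0.058 * -14 = -0.812
GE = 7.2 + -0.812
GE = 6.388

6.388


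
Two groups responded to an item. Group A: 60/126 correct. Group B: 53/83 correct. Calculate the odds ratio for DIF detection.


Odds_A = 60/66 = 0.9091
Odds_B = 53/30 = 1.7667
OR = Odds_A / Odds_B = 0.9091 / 1.7667
Exactly, OR = (60 * 30) / (66 * 53) = 1800 / 3498
OR = 0.5146

0.5146


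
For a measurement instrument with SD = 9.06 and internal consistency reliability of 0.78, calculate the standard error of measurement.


SEM = SD * sqrt(1 - rxx)
SEM = 9.06 * sqrt(1 - 0.78)
SEM = 9.06 * sqrt(0.22) = 9.06 * 0.469042
SEM = 4.2495

4.2495


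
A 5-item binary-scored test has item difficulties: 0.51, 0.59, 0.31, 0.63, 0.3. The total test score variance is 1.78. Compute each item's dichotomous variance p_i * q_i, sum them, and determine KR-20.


For each item, compute p_i * q_i:
  Item 1: 0.51 * 0.49 = 0.2499
  Item 2: 0.59 * 0.41 = 0.2419
  Item 3: 0.31 * 0.69 = 0.2139
  Item 4: 0.63 * 0.37 = 0.2331
  Item 5: 0.3 * 0.7 = 0.21
Sum(p_i * q_i) = 0.2499 + 0.2419 + 0.2139 + 0.2331 + 0.21 = 1.1488
KR-20 = (k/(k-1)) * (1 - Sum(p_i*q_i) / Var_total)
= (5/4) * (1 - 1.1488/1.78)
= 1.25 * 0.3546
KR-20 = 0.4433

0.4433


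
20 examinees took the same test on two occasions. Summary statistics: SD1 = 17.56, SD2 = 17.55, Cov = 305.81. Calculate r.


r = cov(X,Y) / (SD_X * SD_Y)
r = 305.81 / (17.56 * 17.55)
r = 305.81 / 308.178
r = 0.9923

0.9923


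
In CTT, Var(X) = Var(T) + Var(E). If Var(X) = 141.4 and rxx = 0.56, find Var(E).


var_true = rxx * var_obs = 0.56 * 141.4 = 79.184
var_error = var_obs - var_true
var_error = 141.4 - 79.184
var_error = 62.216

62.216


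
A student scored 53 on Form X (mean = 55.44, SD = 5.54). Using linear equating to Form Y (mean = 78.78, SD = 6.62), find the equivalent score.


slope = SD_Y / SD_X = 6.62 / 5.54 ~ 1.1949
intercept = mean_Y - slope * mean_X = 78.78 - (6.62 / 5.54) * 55.44 ~ 12.5322
Y = slope * X + intercept. To avoid rounding drift from the rounded slope/intercept, evaluate the equivalent form Y = mean_Y + SD_Y * (X - mean_X) / SD_X at full precision:
Y = 78.78 + 6.62 * (53 - 55.44) / 5.54
Y = 78.78 - 6.62 * 2.44 / 5.54
Y = 78.78 - 16.1528 / 5.54
Y = 78.78 - 2.9157
Y = 75.8643

75.8643


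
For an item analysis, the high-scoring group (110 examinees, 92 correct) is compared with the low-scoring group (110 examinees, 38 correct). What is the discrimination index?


p_upper = 92/110 = 0.8364
p_lower = 38/110 = 0.3455
D = 0.8364 - 0.3455 = 0.4909

0.4909


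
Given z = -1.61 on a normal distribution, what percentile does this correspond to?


CDF(z) = 0.5 * (1 + erf(z/sqrt(2)))
erf(-1.1384) = -0.8926
CDF = 0.0537
Percentile rank = 0.0537 * 100 = 5.37

5.37


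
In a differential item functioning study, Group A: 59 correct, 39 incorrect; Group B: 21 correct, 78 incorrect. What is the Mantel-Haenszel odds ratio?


Odds_A = 59/39 = 1.5128
Odds_B = 21/78 = 0.2692
OR = Odds_A / Odds_B = 1.5128 / 0.2692
Exactly, OR = (59 * 78) / (39 * 21) = 4602 / 819
OR = 5.619

5.619


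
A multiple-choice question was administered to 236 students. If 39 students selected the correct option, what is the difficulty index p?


Item difficulty p = number correct / total examinees
p = 39 / 236
p = 0.1653

0.1653


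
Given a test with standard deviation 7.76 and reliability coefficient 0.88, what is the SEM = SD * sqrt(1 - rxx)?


SEM = SD * sqrt(1 - rxx)
SEM = 7.76 * sqrt(1 - 0.88)
SEM = 7.76 * sqrt(0.12) = 7.76 * 0.34641
SEM = 2.6881

2.6881


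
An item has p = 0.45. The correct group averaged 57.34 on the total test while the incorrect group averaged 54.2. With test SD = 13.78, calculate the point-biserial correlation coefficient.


q = 1 - p = 0.55
rpb = ((M1 - M0) / SD) * sqrt(p * q)
rpb = ((57.34 - 54.2) / 13.78) * sqrt(0.45 * 0.55)
rpb = 0.1134

0.1134


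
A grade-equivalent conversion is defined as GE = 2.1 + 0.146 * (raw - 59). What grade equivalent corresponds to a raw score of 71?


raw - median = 71 - 59 = 12
slope * diff = 0.146 * 12 = 1.752
GE = 2.1 + 1.752
GE = 3.852

3.852


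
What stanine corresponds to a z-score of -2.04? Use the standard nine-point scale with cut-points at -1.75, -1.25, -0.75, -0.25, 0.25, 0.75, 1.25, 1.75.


Stanine boundaries: [-1.75, -1.25, -0.75, -0.25, 0.25, 0.75, 1.25, 1.75]
z = -2.04
Check each boundary:
  z < -1.75
  z < -1.25
  z < -0.75
  z < -0.25
  z < 0.25
  z < 0.75
  z < 1.25
  z < 1.75
Highest qualifying boundary gives stanine = 1

1


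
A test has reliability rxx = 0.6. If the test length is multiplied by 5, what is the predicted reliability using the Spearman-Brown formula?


r_new = (n * rxx) / (1 + (n-1) * rxx)
r_new = (5 * 0.6) / (1 + 4 * 0.6)
r_new = 3.0 / 3.4
r_new = 0.8824

0.8824


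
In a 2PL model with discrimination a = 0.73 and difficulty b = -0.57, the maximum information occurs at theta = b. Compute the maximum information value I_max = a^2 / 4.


For 2PL, max info at theta = b = -0.57
I_max = a^2 / 4 = 0.73^2 / 4
= 0.5329 / 4
I_max = 0.1332

0.1332


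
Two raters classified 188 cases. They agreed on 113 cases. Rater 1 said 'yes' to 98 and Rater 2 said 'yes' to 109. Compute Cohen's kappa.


P_o = 113/188 = 0.601064
P_e = (98*109 + 90*79) / 35344 = 0.503395
kappa = (P_o - P_e) / (1 - P_e)
kappa = (0.601064 - 0.503395) / (1 - 0.503395)
kappa = 0.1967

0.1967


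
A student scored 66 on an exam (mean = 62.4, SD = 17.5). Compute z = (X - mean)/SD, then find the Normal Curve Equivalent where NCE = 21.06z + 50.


z = (X - mean) / SD = (66 - 62.4) / 17.5
z = 3.6 / 17.5
z = 0.2057
NCE = NCE = 21.06z + 50
Carry z at full precision (z = 3.6 / 17.5) into the conversion:
NCE = 21.06 * (3.6 / 17.5) + 50 = 75.816 / 17.5 + 50
NCE = 4.3323 + 50
NCE = 54.3323

54.3323


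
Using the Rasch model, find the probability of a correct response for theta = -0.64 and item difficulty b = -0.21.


theta - b = -0.64 - -0.21 = -0.43
exp(-(theta - b)) = exp(0.43) = 1.5373
P = 1 / (1 + 1.5373)
P = 0.3941

0.3941


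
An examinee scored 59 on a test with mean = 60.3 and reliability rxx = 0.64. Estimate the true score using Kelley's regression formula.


T_est = rxx * X + (1 - rxx) * mean
T_est = 0.64 * 59 + 0.36 * 60.3
T_est = 37.76 + 21.708
T_est = 59.468

59.468


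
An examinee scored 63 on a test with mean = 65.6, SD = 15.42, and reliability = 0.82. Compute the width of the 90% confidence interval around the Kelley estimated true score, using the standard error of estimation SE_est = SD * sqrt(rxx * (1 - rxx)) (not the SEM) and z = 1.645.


True score estimate = 0.82*63 + 0.18*65.6 = 63.468
SE_est = SD * sqrt(rxx * (1 - rxx)) = 15.42 * sqrt(0.82 * 0.18) = 15.42 * sqrt(0.1476) = 5.924171
CI = T_est +/- z * SE_est, so width = 2 * z * SE_est = 2 * 1.645 * 5.924171
Width = 19.4905

19.4905


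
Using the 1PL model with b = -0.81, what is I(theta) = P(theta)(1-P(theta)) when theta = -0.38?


P = 1/(1+exp(-(-0.38--0.81))) = 0.6059
I = P*(1-P) = 0.6059 * 0.3941
I = 0.2388

0.2388


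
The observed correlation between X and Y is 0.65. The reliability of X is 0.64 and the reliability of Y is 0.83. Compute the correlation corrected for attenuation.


r_corrected = rxy / sqrt(rxx * ryy)
= 0.65 / sqrt(0.64 * 0.83)
= 0.65 / sqrt(0.5312)
= 0.65 / 0.728835
r_corrected = 0.8918

0.8918


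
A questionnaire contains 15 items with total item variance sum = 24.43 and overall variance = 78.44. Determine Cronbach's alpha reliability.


alpha = (k/(k-1)) * (1 - sum(si^2)/s_total^2)
= (15/14) * (1 - 24.43/78.44)
alpha = 0.7377

0.7377


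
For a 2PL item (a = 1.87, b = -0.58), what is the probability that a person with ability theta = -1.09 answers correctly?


a*(theta - b) = 1.87 * (-1.09 - -0.58) = -0.9537
exp(--0.9537) = 2.5953
P = 1 / (1 + 2.5953)
P = 0.2781

0.2781


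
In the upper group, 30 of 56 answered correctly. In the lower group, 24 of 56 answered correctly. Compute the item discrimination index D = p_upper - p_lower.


p_upper = 30/56 = 0.5357
p_lower = 24/56 = 0.4286
D = 0.5357 - 0.4286 = 0.1071

0.1071


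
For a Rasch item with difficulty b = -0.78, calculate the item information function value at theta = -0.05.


P = 1/(1+exp(-(-0.05--0.78))) = 0.6748
I = P*(1-P) = 0.6748 * 0.3252
I = 0.2194

0.2194


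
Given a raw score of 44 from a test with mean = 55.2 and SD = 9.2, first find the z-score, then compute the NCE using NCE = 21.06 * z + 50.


z = (X - mean) / SD = (44 - 55.2) / 9.2
z = -11.2 / 9.2
z = -1.2174
NCE = NCE = 21.06z + 50
Carry z at full precision (z = -11.2 / 9.2) into the conversion:
NCE = 21.06 * (-11.2 / 9.2) + 50 = -235.872 / 9.2 + 50
NCE = -25.6383 + 50
NCE = 24.3617

24.3617


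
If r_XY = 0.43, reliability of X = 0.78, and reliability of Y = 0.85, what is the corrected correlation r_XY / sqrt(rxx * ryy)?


r_corrected = rxy / sqrt(rxx * ryy)
= 0.43 / sqrt(0.78 * 0.85)
= 0.43 / sqrt(0.663)
= 0.43 / 0.814248
r_corrected = 0.5281

0.5281


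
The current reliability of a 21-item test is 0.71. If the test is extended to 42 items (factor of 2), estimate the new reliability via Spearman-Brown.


r_new = (n * rxx) / (1 + (n-1) * rxx)
r_new = (2 * 0.71) / (1 + 1 * 0.71)
r_new = 1.42 / 1.71
r_new = 0.8304

0.8304


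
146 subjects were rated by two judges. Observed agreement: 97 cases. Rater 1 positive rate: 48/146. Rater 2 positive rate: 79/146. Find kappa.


P_o = 97/146 = 0.664384
P_e = (48*79 + 98*67) / 21316 = 0.485926
kappa = (P_o - P_e) / (1 - P_e)
kappa = (0.664384 - 0.485926) / (1 - 0.485926)
kappa = 0.3471

0.3471


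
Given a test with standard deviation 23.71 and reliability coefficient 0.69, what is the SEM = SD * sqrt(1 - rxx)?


SEM = SD * sqrt(1 - rxx)
SEM = 23.71 * sqrt(1 - 0.69)
SEM = 23.71 * sqrt(0.31) = 23.71 * 0.556776
SEM = 13.2012

13.2012


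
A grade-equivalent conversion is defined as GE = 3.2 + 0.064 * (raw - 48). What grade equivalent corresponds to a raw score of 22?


raw - median = 22 - 48 = -26
slope * diff = 0.064 * -26 = -1.664
GE = 3.2 + -1.664
GE = 1.536

1.536


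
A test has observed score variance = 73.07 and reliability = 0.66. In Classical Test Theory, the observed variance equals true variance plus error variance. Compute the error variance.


var_true = rxx * var_obs = 0.66 * 73.07 = 48.2262
var_error = var_obs - var_true
var_error = 73.07 - 48.2262
var_error = 24.8438

24.8438


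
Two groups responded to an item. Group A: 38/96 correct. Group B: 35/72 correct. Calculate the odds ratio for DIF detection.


Odds_A = 38/58 = 0.6552
Odds_B = 35/37 = 0.9459
OR = Odds_A / Odds_B = 0.6552 / 0.9459
Exactly, OR = (38 * 37) / (58 * 35) = 1406 / 2030
OR = 0.6926

0.6926


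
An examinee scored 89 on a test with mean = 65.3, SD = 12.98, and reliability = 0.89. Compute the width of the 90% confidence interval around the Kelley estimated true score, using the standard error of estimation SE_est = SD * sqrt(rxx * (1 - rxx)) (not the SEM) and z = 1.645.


True score estimate = 0.89*89 + 0.11*65.3 = 86.393
SE_est = SD * sqrt(rxx * (1 - rxx)) = 12.98 * sqrt(0.89 * 0.11) = 12.98 * sqrt(0.0979) = 4.061309
CI = T_est +/- z * SE_est, so width = 2 * z * SE_est = 2 * 1.645 * 4.061309
Width = 13.3617

13.3617


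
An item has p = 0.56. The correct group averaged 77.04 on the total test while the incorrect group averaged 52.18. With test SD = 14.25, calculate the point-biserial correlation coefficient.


q = 1 - p = 0.44
rpb = ((M1 - M0) / SD) * sqrt(p * q)
rpb = ((77.04 - 52.18) / 14.25) * sqrt(0.56 * 0.44)
rpb = 0.866

0.866


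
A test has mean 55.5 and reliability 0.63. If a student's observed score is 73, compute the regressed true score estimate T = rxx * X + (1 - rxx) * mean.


T_est = rxx * X + (1 - rxx) * mean
T_est = 0.63 * 73 + 0.37 * 55.5
T_est = 45.99 + 20.535
T_est = 66.525

66.525


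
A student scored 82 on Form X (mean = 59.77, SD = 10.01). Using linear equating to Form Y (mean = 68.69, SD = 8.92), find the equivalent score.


slope = SD_Y / SD_X = 8.92 / 10.01 ~ 0.8911
intercept = mean_Y - slope * mean_X = 68.69 - (8.92 / 10.01) * 59.77 ~ 15.4284
Y = slope * X + intercept. To avoid rounding drift from the rounded slope/intercept, evaluate the equivalent form Y = mean_Y + SD_Y * (X - mean_X) / SD_X at full precision:
Y = 68.69 + 8.92 * (82 - 59.77) / 10.01
Y = 68.69 + 8.92 * 22.23 / 10.01
Y = 68.69 + 198.2916 / 10.01
Y = 68.69 + 19.8094
Y = 88.4994

88.4994


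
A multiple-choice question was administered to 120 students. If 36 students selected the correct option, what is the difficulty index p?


Item difficulty p = number correct / total examinees
p = 36 / 120
p = 0.3

0.3


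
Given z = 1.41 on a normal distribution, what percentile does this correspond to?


CDF(z) = 0.5 * (1 + erf(z/sqrt(2)))
erf(0.997) = 0.8415
CDF = 0.9207
Percentile rank = 0.9207 * 100 = 92.07

92.07


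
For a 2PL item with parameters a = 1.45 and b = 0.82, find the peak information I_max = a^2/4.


For 2PL, max info at theta = b = 0.82
I_max = a^2 / 4 = 1.45^2 / 4
= 2.1025 / 4
I_max = 0.5256

0.5256


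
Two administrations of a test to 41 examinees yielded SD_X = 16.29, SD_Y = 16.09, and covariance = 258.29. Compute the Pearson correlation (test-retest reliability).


r = cov(X,Y) / (SD_X * SD_Y)
r = 258.29 / (16.29 * 16.09)
r = 258.29 / 262.1061
r = 0.9854

0.9854


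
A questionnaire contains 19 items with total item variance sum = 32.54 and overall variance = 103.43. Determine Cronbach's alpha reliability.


alpha = (k/(k-1)) * (1 - sum(si^2)/s_total^2)
= (19/18) * (1 - 32.54/103.43)
alpha = 0.7235

0.7235


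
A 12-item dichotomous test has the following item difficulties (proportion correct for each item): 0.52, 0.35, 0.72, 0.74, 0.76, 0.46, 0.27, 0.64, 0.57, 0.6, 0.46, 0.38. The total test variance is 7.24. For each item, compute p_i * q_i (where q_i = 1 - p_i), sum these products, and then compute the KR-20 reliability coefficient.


For each item, compute p_i * q_i:
  Item 1: 0.52 * 0.48 = 0.2496
  Item 2: 0.35 * 0.65 = 0.2275
  Item 3: 0.72 * 0.28 = 0.2016
  Item 4: 0.74 * 0.26 = 0.1924
  Item 5: 0.76 * 0.24 = 0.1824
  Item 6: 0.46 * 0.54 = 0.2484
  Item 7: 0.27 * 0.73 = 0.1971
  Item 8: 0.64 * 0.36 = 0.2304
  Item 9: 0.57 * 0.43 = 0.2451
  Item 10: 0.6 * 0.4 = 0.24
  Item 11: 0.46 * 0.54 = 0.2484
  Item 12: 0.38 * 0.62 = 0.2356
Sum(p_i * q_i) = 0.2496 + 0.2275 + 0.2016 + 0.1924 + 0.1824 + 0.2484 + 0.1971 + 0.2304 + 0.2451 + 0.24 + 0.2484 + 0.2356 = 2.6985
KR-20 = (k/(k-1)) * (1 - Sum(p_i*q_i) / Var_total)
= (12/11) * (1 - 2.6985/7.24)
= 1.0909 * 0.6273
KR-20 = 0.6843

0.6843


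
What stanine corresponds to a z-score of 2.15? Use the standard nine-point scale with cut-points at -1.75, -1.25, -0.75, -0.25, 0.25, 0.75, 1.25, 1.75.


Stanine boundaries: [-1.75, -1.25, -0.75, -0.25, 0.25, 0.75, 1.25, 1.75]
z = 2.15
Check each boundary:
  z >= -1.75 -> could be stanine 2
  z >= -1.25 -> could be stanine 3
  z >= -0.75 -> could be stanine 4
  z >= -0.25 -> could be stanine 5
  z >= 0.25 -> could be stanine 6
  z >= 0.75 -> could be stanine 7
  z >= 1.25 -> could be stanine 8
  z >= 1.75 -> could be stanine 9
Highest qualifying boundary gives stanine = 9

9


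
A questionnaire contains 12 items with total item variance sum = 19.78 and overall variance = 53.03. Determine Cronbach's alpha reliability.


alpha = (k/(k-1)) * (1 - sum(si^2)/s_total^2)
= (12/11) * (1 - 19.78/53.03)
alpha = 0.684

0.684


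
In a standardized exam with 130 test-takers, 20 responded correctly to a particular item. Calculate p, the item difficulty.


Item difficulty p = number correct / total examinees
p = 20 / 130
p = 0.1538

0.1538


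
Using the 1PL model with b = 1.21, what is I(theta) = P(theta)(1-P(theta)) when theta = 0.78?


P = 1/(1+exp(-(0.78-1.21))) = 0.3941
I = P*(1-P) = 0.3941 * 0.6059
I = 0.2388

0.2388


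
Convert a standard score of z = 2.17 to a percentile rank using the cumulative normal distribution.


CDF(z) = 0.5 * (1 + erf(z/sqrt(2)))
erf(1.5344) = 0.97
CDF = 0.985
Percentile rank = 0.985 * 100 = 98.5

98.5


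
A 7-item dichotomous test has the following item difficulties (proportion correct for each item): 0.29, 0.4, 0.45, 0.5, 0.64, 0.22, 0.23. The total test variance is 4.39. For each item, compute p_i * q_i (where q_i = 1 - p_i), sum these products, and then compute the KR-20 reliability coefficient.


For each item, compute p_i * q_i:
  Item 1: 0.29 * 0.71 = 0.2059
  Item 2: 0.4 * 0.6 = 0.24
  Item 3: 0.45 * 0.55 = 0.2475
  Item 4: 0.5 * 0.5 = 0.25
  Item 5: 0.64 * 0.36 = 0.2304
  Item 6: 0.22 * 0.78 = 0.1716
  Item 7: 0.23 * 0.77 = 0.1771
Sum(p_i * q_i) = 0.2059 + 0.24 + 0.2475 + 0.25 + 0.2304 + 0.1716 + 0.1771 = 1.5225
KR-20 = (k/(k-1)) * (1 - Sum(p_i*q_i) / Var_total)
= (7/6) * (1 - 1.5225/4.39)
= 1.1667 * 0.6532
KR-20 = 0.7621

0.7621


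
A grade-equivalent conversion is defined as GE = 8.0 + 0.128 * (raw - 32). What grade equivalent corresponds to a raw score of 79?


raw - median = 79 - 32 = 47
slope * diff = 0.128 * 47 = 6.016
GE = 8.0 + 6.016
GE = 14.016

14.016


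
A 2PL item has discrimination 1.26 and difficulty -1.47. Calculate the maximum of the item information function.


For 2PL, max info at theta = b = -1.47
I_max = a^2 / 4 = 1.26^2 / 4
= 1.5876 / 4
I_max = 0.3969

0.3969


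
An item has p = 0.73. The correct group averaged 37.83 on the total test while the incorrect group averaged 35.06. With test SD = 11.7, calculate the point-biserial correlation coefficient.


q = 1 - p = 0.27
rpb = ((M1 - M0) / SD) * sqrt(p * q)
rpb = ((37.83 - 35.06) / 11.7) * sqrt(0.73 * 0.27)
rpb = 0.1051

0.1051


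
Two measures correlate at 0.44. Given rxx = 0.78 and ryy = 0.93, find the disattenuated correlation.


r_corrected = rxy / sqrt(rxx * ryy)
= 0.44 / sqrt(0.78 * 0.93)
= 0.44 / sqrt(0.7254)
= 0.44 / 0.851704
r_corrected = 0.5166

0.5166


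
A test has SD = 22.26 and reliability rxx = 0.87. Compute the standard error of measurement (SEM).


SEM = SD * sqrt(1 - rxx)
SEM = 22.26 * sqrt(1 - 0.87)
SEM = 22.26 * sqrt(0.13) = 22.26 * 0.360555
SEM = 8.026

8.026


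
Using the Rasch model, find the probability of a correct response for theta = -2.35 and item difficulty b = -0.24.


theta - b = -2.35 - -0.24 = -2.11
exp(-(theta - b)) = exp(2.11) = 8.2482
P = 1 / (1 + 8.2482)
P = 0.1081

0.1081


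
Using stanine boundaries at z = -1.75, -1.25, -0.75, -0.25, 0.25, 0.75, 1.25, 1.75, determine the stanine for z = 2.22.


Stanine boundaries: [-1.75, -1.25, -0.75, -0.25, 0.25, 0.75, 1.25, 1.75]
z = 2.22
Check each boundary:
  z >= -1.75 -> could be stanine 2
  z >= -1.25 -> could be stanine 3
  z >= -0.75 -> could be stanine 4
  z >= -0.25 -> could be stanine 5
  z >= 0.25 -> could be stanine 6
  z >= 0.75 -> could be stanine 7
  z >= 1.25 -> could be stanine 8
  z >= 1.75 -> could be stanine 9
Highest qualifying boundary gives stanine = 9

9


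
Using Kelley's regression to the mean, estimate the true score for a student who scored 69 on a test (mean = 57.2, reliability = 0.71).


T_est = rxx * X + (1 - rxx) * mean
T_est = 0.71 * 69 + 0.29 * 57.2
T_est = 48.99 + 16.588
T_est = 65.578

65.578


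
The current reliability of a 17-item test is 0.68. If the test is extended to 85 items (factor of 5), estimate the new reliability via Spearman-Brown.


r_new = (n * rxx) / (1 + (n-1) * rxx)
r_new = (5 * 0.68) / (1 + 4 * 0.68)
r_new = 3.4 / 3.72
r_new = 0.914

0.914


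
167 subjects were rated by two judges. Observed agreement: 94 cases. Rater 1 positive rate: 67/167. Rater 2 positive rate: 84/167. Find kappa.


P_o = 94/167 = 0.562874
P_e = (67*84 + 100*83) / 27889 = 0.499408
kappa = (P_o - P_e) / (1 - P_e)
kappa = (0.562874 - 0.499408) / (1 - 0.499408)
kappa = 0.1268

0.1268


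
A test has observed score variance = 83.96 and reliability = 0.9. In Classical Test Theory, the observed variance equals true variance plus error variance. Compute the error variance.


var_true = rxx * var_obs = 0.9 * 83.96 = 75.564
var_error = var_obs - var_true
var_error = 83.96 - 75.564
var_error = 8.396

8.396


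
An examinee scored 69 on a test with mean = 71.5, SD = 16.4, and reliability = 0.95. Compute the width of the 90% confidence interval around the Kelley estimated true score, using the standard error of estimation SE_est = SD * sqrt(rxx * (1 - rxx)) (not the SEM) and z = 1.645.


True score estimate = 0.95*69 + 0.05*71.5 = 69.125
SE_est = SD * sqrt(rxx * (1 - rxx)) = 16.4 * sqrt(0.95 * 0.05) = 16.4 * sqrt(0.0475) = 3.574297
CI = T_est +/- z * SE_est, so width = 2 * z * SE_est = 2 * 1.645 * 3.574297
Width = 11.7594

11.7594


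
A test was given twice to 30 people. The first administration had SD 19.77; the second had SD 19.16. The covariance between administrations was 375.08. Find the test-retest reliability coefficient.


r = cov(X,Y) / (SD_X * SD_Y)
r = 375.08 / (19.77 * 19.16)
r = 375.08 / 378.7932
r = 0.9902

0.9902


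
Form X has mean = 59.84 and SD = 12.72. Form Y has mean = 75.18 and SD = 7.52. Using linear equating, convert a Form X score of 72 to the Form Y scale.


slope = SD_Y / SD_X = 7.52 / 12.72 ~ 0.5912
intercept = mean_Y - slope * mean_X = 75.18 - (7.52 / 12.72) * 59.84 ~ 39.8029
Y = slope * X + intercept. To avoid rounding drift from the rounded slope/intercept, evaluate the equivalent form Y = mean_Y + SD_Y * (X - mean_X) / SD_X at full precision:
Y = 75.18 + 7.52 * (72 - 59.84) / 12.72
Y = 75.18 + 7.52 * 12.16 / 12.72
Y = 75.18 + 91.4432 / 12.72
Y = 75.18 + 7.1889
Y = 82.3689

82.3689


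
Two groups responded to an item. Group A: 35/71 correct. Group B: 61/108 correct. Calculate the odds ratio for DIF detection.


Odds_A = 35/36 = 0.9722
Odds_B = 61/47 = 1.2979
OR = Odds_A / Odds_B = 0.9722 / 1.2979
Exactly, OR = (35 * 47) / (36 * 61) = 1645 / 2196
OR = 0.7491

0.7491


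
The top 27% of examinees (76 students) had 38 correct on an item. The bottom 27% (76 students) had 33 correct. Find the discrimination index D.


p_upper = 38/76 = 0.5
p_lower = 33/76 = 0.4342
D = 0.5 - 0.4342 = 0.0658

0.0658


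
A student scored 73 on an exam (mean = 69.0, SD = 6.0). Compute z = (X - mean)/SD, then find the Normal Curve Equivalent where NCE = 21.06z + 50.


z = (X - mean) / SD = (73 - 69.0) / 6.0
z = 4.0 / 6.0
z = 0.6667
NCE = NCE = 21.06z + 50
Carry z at full precision (z = 4.0 / 6.0) into the conversion:
NCE = 21.06 * (4.0 / 6.0) + 50 = 84.24 / 6.0 + 50
NCE = 14.04 + 50
NCE = 64.04

64.04


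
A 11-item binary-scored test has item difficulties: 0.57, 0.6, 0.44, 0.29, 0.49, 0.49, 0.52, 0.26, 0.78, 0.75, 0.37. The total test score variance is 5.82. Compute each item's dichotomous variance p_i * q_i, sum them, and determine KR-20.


For each item, compute p_i * q_i:
  Item 1: 0.57 * 0.43 = 0.2451
  Item 2: 0.6 * 0.4 = 0.24
  Item 3: 0.44 * 0.56 = 0.2464
  Item 4: 0.29 * 0.71 = 0.2059
  Item 5: 0.49 * 0.51 = 0.2499
  Item 6: 0.49 * 0.51 = 0.2499
  Item 7: 0.52 * 0.48 = 0.2496
  Item 8: 0.26 * 0.74 = 0.1924
  Item 9: 0.78 * 0.22 = 0.1716
  Item 10: 0.75 * 0.25 = 0.1875
  Item 11: 0.37 * 0.63 = 0.2331
Sum(p_i * q_i) = 0.2451 + 0.24 + 0.2464 + 0.2059 + 0.2499 + 0.2499 + 0.2496 + 0.1924 + 0.1716 + 0.1875 + 0.2331 = 2.4714
KR-20 = (k/(k-1)) * (1 - Sum(p_i*q_i) / Var_total)
= (11/10) * (1 - 2.4714/5.82)
= 1.1 * 0.5754
KR-20 = 0.6329

0.6329
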